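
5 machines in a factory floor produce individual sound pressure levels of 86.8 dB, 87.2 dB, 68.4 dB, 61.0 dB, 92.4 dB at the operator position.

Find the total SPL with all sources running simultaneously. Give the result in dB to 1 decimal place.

94.4 dB

Converting to relative power and adding: 10^(86.8/10) + 10^(87.2/10) + 10^(68.4/10) + 10^(61.0/10) + 10^(92.4/10) = 2.749e+09.
Combined level = 10 log₁₀(2.749e+09) = 94.4 dB.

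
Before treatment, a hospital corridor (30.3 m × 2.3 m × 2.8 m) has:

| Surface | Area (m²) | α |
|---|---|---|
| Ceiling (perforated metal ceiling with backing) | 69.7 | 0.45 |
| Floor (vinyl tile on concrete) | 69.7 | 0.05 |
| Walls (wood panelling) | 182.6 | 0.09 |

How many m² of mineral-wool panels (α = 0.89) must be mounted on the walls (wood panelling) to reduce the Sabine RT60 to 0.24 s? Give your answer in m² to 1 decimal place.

99.5

Summing Sᵢαᵢ: 31.365 + 3.485 + 16.434 → A₁ = 51.284 sabins.
Required A₂ = 0.161·195.132/0.24 = 130.901 sabins.
Absorption to add: 130.901 − 51.284 = 79.617 sabins.
Net gain per m²: Δα = 0.89 − 0.09 = 0.80.
Panel area = 79.617 / 0.80 = 99.5 m².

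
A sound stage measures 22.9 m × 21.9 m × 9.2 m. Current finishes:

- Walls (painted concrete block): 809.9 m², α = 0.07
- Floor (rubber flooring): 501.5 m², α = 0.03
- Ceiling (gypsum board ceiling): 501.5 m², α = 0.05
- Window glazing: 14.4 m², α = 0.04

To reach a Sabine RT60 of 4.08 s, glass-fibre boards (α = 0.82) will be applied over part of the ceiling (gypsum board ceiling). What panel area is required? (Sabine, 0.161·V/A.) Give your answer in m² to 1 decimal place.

Summing Sᵢαᵢ: 56.693 + 15.045 + 25.075 + 0.576 → A₁ = 97.389 sabins.
V = 4613.892 m³. Target absorption A₂ = 0.161 × 4613.892 / 4.08 = 182.068 sabins.
Absorption to add: 182.068 − 97.389 = 84.679 sabins.
Each m² of panel replacing the ceiling (gypsum board ceiling) adds (0.82 − 0.05) = 0.77 sabins.
Area = ΔA/Δα = 84.679/0.77 = 110.0 m².

110.0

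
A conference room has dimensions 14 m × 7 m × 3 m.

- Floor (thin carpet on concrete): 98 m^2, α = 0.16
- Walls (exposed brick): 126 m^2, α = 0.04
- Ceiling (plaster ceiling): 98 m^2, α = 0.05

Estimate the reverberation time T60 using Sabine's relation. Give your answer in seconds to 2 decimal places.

1.85 s

Equivalent absorption area: A = 98*0.16 + 126*0.04 + 98*0.05 = 25.620 m^2.
Volume V = 14 × 7 × 3 = 294 m³.
T = 0.161 V/A = 0.161·294/25.620 = 1.85 s.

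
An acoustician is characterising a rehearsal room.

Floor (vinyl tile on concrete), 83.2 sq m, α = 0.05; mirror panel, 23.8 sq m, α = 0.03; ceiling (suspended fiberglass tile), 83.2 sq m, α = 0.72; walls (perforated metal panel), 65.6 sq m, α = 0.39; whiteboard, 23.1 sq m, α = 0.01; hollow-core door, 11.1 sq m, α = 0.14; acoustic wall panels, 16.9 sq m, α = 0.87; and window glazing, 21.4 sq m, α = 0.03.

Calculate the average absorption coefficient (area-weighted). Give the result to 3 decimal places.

S = Σ Sᵢ = 83.2 + 23.8 + 83.2 + 65.6 + 23.1 + 11.1 + 16.9 + 21.4 = 328.3 sq m.
Σ(Sᵢαᵢ) = 83.2·0.05 + 23.8·0.03 + 83.2·0.72 + 65.6·0.39 + 23.1·0.01 + 11.1·0.14 + 16.9·0.87 + 21.4·0.03 = 107.492.
ᾱ = A/S = 0.327.

0.327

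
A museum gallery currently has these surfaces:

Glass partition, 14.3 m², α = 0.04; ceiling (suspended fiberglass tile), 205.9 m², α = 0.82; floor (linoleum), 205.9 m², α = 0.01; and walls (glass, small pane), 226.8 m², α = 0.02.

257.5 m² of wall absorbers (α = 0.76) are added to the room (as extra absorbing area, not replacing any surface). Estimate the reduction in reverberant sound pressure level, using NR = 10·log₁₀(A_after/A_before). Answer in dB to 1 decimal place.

3.2 dB

A_before = Σ Sᵢαᵢ = 14.3·0.04 + 205.9·0.82 + 205.9·0.01 + 226.8·0.02 = 176.005 sabins.
Treatment contributes 257.5·0.76 = 195.700 sabins.
New total A_after = 371.705 sabins.
Reduction = 10 log₁₀(A_after/A_before) = 10 log₁₀(2.1119) = 3.2 dB.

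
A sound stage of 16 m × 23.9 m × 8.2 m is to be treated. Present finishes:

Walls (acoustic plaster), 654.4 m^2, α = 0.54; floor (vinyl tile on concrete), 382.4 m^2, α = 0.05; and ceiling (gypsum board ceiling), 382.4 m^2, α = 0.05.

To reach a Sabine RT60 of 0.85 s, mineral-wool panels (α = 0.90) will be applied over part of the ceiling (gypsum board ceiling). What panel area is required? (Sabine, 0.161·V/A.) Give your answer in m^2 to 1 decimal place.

A₁ = Σ Sᵢαᵢ = 654.4×0.54 + 382.4×0.05 + 382.4×0.05 = 391.616 sabins.
Required A₂ = 0.161·3135.68/0.85 = 593.935 sabins.
ΔA needed = 593.935 − 391.616 = 202.319 sabins.
Net gain per m^2: Δα = 0.90 − 0.05 = 0.85.
Area = ΔA/Δα = 202.319/0.85 = 238.0 m^2.

238.0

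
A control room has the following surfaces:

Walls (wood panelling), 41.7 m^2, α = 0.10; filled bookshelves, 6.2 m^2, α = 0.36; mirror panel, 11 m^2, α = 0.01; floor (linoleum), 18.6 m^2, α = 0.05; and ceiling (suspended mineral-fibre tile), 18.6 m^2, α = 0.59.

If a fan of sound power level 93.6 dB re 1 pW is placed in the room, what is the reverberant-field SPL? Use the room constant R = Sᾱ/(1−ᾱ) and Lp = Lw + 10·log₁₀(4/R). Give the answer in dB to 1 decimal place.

86.0 dB

Σ(Sᵢαᵢ) = 41.7·0.10 + 6.2·0.36 + 11·0.01 + 18.6·0.05 + 18.6·0.59 = 18.416; total area S = 96.1 m^2.
ᾱ = 18.416/96.1 = 0.1916; R = Sᾱ/(1−ᾱ) = 18.416/(1−0.1916) = 22.781 m^2.
Lp = 93.6 + 10·log₁₀(4/22.781) = 93.6 + (-7.56) = 86.0 dB.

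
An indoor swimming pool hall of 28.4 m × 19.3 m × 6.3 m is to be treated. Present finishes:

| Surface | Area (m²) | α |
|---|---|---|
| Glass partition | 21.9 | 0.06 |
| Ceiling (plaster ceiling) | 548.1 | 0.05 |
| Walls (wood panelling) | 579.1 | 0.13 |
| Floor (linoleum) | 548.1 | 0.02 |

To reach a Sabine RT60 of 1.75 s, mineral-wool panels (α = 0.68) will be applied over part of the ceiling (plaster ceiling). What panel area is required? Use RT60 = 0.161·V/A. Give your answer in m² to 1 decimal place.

321.8

Summing Sᵢαᵢ: 1.314 + 27.405 + 75.283 + 10.962 → A₁ = 114.964 sabins.
Required A₂ = 0.161·3453.156/1.75 = 317.690 sabins.
ΔA needed = 317.690 − 114.964 = 202.726 sabins.
Net gain per m²: Δα = 0.68 − 0.05 = 0.63.
Area = ΔA/Δα = 202.726/0.63 = 321.8 m².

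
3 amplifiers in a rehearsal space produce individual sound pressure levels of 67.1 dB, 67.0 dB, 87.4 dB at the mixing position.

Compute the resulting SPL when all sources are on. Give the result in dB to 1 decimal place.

Sum in the linear (power) domain: Σ 10^(Lᵢ/10) = 10^(67.1/10) + 10^(67.0/10) + 10^(87.4/10) = 5.597e+08.
Back to dB: 10·log₁₀ Σ = 87.5 dB.

87.5 dB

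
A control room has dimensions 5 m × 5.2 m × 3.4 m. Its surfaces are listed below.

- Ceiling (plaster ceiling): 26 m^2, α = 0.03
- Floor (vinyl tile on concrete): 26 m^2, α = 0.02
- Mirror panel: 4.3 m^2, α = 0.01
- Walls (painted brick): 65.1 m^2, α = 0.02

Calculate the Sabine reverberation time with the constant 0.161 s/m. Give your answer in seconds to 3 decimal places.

Total absorption A = 26·0.03 + 26·0.02 + 4.3·0.01 + 65.1·0.02
  = 0.780 + 0.520 + 0.043 + 1.302 = 2.645 m^2 sabins.
Volume V = 5 × 5.2 × 3.4 = 88.4 m³.
T = 0.161 V/A = 0.161·88.4/2.645 = 5.381 s.

5.381 sec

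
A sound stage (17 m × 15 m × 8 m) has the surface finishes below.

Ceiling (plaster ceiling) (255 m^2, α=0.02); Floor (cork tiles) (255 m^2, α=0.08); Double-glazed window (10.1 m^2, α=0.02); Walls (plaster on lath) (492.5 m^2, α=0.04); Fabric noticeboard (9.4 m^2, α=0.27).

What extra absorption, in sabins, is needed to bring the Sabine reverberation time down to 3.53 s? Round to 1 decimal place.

45.1 sabins

Equivalent absorption area: A₁ = 255×0.02 + 255×0.08 + 10.1×0.02 + 492.5×0.04 + 9.4×0.27 = 47.940 m^2.
Target A₂ = 0.161·2040/3.53 = 93.042 sabins (V = 2040 m³).
Additional absorption ΔA = 93.042 − 47.940 = 45.1 sabins.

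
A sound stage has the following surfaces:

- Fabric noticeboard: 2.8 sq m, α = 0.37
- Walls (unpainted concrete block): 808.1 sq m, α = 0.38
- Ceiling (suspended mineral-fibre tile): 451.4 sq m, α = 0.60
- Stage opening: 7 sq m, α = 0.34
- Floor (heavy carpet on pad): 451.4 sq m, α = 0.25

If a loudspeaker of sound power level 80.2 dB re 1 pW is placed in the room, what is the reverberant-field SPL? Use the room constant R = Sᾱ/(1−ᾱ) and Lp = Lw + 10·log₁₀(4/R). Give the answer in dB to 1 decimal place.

Σ(Sᵢαᵢ) = 2.8×0.37 + 808.1×0.38 + 451.4×0.60 + 7×0.34 + 451.4×0.25 = 694.184; total area S = 1720.7 sq m.
ᾱ = 0.4034, so room constant R = A/(1−ᾱ) = 1163.567 sq m.
Lp = 80.2 + 10·log₁₀(4/1163.567) = 80.2 + (-24.64) = 55.6 dB.

55.6 dB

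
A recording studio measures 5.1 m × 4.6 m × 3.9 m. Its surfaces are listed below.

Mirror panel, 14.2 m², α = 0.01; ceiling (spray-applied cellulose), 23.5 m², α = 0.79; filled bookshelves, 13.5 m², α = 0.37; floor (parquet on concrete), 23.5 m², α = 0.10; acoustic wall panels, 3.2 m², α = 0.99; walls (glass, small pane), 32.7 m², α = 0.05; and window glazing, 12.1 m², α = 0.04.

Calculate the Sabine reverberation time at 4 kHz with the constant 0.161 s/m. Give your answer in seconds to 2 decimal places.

Summing Sᵢαᵢ: 0.142 + 18.565 + 4.995 + 2.350 + 3.168 + 1.635 + 0.484 → A = 31.339 sabins.
Room volume: 91.494 m³.
T = 0.161 V/A = 0.161·91.494/31.339 = 0.47 s.

0.47 s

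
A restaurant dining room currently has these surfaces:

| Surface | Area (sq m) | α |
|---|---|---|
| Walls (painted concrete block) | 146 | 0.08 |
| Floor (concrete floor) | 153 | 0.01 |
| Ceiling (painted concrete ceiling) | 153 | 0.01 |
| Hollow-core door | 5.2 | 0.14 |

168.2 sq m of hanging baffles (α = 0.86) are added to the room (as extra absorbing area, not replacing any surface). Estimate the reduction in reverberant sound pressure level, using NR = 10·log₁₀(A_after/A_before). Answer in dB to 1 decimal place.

10.2 dB

Equivalent absorption area: A_before = 146×0.08 + 153×0.01 + 153×0.01 + 5.2×0.14 = 15.468 sq m.
Added absorption = 168.2 × 0.86 = 144.652 sabins.
New total A_after = 160.120 sabins.
Reduction = 10 log₁₀(A_after/A_before) = 10 log₁₀(10.3517) = 10.2 dB.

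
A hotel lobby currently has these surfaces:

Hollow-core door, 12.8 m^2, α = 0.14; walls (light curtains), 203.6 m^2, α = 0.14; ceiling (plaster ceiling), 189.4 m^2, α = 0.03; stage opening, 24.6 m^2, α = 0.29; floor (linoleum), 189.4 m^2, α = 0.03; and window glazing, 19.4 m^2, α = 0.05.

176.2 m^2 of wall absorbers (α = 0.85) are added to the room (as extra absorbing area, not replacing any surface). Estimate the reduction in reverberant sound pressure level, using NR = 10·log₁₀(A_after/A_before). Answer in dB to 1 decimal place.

Summing Sᵢαᵢ: 1.792 + 28.504 + 5.682 + 7.134 + 5.682 + 0.970 → A_before = 49.764 sabins.
Added absorption = 176.2 × 0.85 = 149.770 sabins.
A_after = 49.764 + 149.770 = 199.534 sabins.
NR = 10·log₁₀(199.534/49.764) = 6.0 dB.

6.0 dB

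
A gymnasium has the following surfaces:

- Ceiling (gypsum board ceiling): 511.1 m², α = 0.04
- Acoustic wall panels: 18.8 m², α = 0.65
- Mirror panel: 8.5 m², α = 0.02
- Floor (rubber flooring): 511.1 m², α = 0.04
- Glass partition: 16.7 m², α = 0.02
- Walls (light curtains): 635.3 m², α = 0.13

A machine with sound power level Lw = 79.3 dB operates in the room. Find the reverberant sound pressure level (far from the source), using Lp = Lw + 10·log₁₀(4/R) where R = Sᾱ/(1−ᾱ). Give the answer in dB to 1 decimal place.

A = 136.201 sabins; S = 1701.5 m².
ᾱ = 136.201/1701.5 = 0.0800; R = Sᾱ/(1−ᾱ) = 136.201/(1−0.0800) = 148.045 m².
Lp = Lw + 10 log₁₀(4/R) = 79.3 -15.68 = 63.6 dB.

63.6 dB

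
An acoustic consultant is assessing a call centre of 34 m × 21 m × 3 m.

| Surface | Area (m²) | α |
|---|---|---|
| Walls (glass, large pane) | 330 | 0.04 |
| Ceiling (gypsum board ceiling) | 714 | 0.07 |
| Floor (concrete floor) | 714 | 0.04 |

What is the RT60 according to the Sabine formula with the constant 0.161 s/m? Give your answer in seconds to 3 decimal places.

3.759 seconds

Total absorption A = 330*0.04 + 714*0.07 + 714*0.04
  = 13.200 + 49.980 + 28.560 = 91.740 m² sabins.
Volume V = 34 × 21 × 3 = 2142 m³.
Sabine: RT60 = 0.161 × 2142 / 91.740 = 3.759 s.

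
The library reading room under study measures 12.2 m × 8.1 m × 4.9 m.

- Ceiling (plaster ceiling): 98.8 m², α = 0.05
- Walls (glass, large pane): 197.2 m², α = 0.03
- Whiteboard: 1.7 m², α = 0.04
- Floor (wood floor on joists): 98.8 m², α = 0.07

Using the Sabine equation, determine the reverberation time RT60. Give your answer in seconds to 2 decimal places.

4.37 s

Total absorption A = 98.8·0.05 + 197.2·0.03 + 1.7·0.04 + 98.8·0.07
  = 4.940 + 5.916 + 0.068 + 6.916 = 17.840 m² sabins.
V = 12.2·8.1·4.9 = 484.218 m³.
RT60 = 0.161 · V / A = 0.161 × 484.218 / 17.840 = 4.37 s.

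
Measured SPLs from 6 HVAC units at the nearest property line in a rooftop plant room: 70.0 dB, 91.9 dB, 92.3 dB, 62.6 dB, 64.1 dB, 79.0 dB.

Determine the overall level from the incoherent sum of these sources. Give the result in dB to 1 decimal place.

95.2 dB

Sum in the linear (power) domain: Σ 10^(Lᵢ/10) = 10^(70.0/10) + 10^(91.9/10) + 10^(92.3/10) + 10^(62.6/10) + 10^(64.1/10) + 10^(79.0/10) = 3.341e+09.
Back to dB: 10·log₁₀ Σ = 95.2 dB.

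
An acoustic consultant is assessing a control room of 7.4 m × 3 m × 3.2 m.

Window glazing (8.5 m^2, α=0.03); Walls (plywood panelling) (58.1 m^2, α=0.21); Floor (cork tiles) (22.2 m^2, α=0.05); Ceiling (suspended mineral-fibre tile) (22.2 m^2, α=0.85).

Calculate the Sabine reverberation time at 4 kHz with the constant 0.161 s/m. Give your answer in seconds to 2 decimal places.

0.35 s

Total absorption A = 8.5×0.03 + 58.1×0.21 + 22.2×0.05 + 22.2×0.85
  = 0.255 + 12.201 + 1.110 + 18.870 = 32.436 m^2 sabins.
V = 7.4·3·3.2 = 71.04 m³.
Sabine: RT60 = 0.161 × 71.04 / 32.436 = 0.35 s.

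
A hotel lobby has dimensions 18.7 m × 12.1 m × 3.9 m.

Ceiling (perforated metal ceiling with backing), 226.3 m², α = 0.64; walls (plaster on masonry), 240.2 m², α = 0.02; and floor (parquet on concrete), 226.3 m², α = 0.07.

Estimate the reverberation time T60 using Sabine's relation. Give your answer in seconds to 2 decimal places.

A = Σ Sᵢαᵢ = 226.3*0.64 + 240.2*0.02 + 226.3*0.07 = 165.477 sabins.
Volume V = 18.7 × 12.1 × 3.9 = 882.453 m³.
RT60 = 0.161 · V / A = 0.161 × 882.453 / 165.477 = 0.86 s.

0.86 s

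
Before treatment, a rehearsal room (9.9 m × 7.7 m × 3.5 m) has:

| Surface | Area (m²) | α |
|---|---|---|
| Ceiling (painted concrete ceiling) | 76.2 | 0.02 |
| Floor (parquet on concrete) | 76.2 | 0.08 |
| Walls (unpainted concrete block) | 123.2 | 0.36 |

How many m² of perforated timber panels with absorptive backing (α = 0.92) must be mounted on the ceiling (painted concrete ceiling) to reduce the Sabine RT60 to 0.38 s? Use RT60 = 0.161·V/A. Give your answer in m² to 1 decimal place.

67.9

Summing Sᵢαᵢ: 1.524 + 6.096 + 44.352 → A₁ = 51.972 sabins.
Required A₂ = 0.161·266.805/0.38 = 113.041 sabins.
ΔA needed = 113.041 − 51.972 = 61.069 sabins.
Each m² of panel replacing the ceiling (painted concrete ceiling) adds (0.92 − 0.02) = 0.90 sabins.
Panel area = 61.069 / 0.90 = 67.9 m².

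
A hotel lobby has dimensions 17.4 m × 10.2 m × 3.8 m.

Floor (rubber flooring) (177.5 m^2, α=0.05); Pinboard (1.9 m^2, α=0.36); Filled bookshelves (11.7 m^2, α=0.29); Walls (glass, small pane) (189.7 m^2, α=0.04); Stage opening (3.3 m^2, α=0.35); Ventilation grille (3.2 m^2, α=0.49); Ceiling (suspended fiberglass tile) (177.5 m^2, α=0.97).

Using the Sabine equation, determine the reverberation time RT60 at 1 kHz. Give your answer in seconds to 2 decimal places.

0.56 seconds

Equivalent absorption area: A = 177.5*0.05 + 1.9*0.36 + 11.7*0.29 + 189.7*0.04 + 3.3*0.35 + 3.2*0.49 + 177.5*0.97 = 195.438 m^2.
Room volume: 674.424 m³.
T = 0.161 V/A = 0.161·674.424/195.438 = 0.56 s.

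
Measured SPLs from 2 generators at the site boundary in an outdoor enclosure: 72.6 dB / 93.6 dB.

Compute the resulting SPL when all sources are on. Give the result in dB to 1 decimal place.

93.6 dB

Converting to relative power and adding: 10^(72.6/10) + 10^(93.6/10) = 2.309e+09.
L_total = 10·log₁₀(2.309e+09) = 93.6 dB.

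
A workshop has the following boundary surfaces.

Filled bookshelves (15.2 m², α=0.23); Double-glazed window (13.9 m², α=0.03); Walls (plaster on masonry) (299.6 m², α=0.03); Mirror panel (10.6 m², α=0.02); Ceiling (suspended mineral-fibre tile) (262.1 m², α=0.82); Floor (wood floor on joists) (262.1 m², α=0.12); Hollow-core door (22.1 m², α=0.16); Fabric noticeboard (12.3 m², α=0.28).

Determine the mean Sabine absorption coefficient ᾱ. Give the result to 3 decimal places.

0.297

S = Σ Sᵢ = 15.2 + 13.9 + 299.6 + 10.6 + 262.1 + 262.1 + 22.1 + 12.3 = 897.9 m².
Σ(Sᵢαᵢ) = 15.2*0.23 + 13.9*0.03 + 299.6*0.03 + 10.6*0.02 + 262.1*0.82 + 262.1*0.12 + 22.1*0.16 + 12.3*0.28 = 266.467.
ᾱ = A/S = 0.297.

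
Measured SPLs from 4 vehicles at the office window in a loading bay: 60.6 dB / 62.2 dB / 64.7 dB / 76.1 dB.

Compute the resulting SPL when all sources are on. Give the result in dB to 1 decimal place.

76.7 dB

Sum in the linear (power) domain: Σ 10^(Lᵢ/10) = 10^(60.6/10) + 10^(62.2/10) + 10^(64.7/10) + 10^(76.1/10) = 4.65e+07.
L_total = 10·log₁₀(4.65e+07) = 76.7 dB.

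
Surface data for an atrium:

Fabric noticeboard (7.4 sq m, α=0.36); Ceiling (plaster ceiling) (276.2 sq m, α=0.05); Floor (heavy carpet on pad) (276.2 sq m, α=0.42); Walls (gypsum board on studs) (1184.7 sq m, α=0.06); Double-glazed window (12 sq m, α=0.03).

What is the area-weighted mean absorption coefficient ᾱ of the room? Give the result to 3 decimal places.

0.116

S = Σ Sᵢ = 7.4 + 276.2 + 276.2 + 1184.7 + 12 = 1756.5 sq m.
Σ(Sᵢαᵢ) = 7.4·0.36 + 276.2·0.05 + 276.2·0.42 + 1184.7·0.06 + 12·0.03 = 203.920.
ᾱ = A/S = 0.116.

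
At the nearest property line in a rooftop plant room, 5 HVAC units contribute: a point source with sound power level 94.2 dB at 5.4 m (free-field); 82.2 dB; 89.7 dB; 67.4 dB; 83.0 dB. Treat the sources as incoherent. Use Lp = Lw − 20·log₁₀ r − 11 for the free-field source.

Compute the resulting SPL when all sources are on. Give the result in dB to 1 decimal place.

Source at 5.4 m: Lp = 94.2 − 20·log₁₀(5.4) − 11 = 68.6 dB.
Σ 10^(Lᵢ/10) = 1.311e+09.
Combined level = 10 log₁₀(1.311e+09) = 91.2 dB.

91.2 dB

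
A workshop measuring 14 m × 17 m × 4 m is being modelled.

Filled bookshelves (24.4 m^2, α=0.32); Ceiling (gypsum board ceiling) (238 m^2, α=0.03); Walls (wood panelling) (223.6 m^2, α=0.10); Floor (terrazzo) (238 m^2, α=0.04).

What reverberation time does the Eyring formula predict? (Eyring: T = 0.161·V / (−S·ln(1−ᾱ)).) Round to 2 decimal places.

3.17 s

S = Σ Sᵢ = 724.0 m^2.
Absorption A = 24.4·0.32 + 238·0.03 + 223.6·0.10 + 238·0.04 = 46.828 sabins.
ᾱ = 46.828 / 724.0 = 0.0647.
−S·ln(1−ᾱ) = −724.0 × ln(1 − 0.0647) = 48.427.
V = 14 × 17 × 4 = 952 m³.
RT60 = 0.161 × 952 / 48.427 = 3.17 s.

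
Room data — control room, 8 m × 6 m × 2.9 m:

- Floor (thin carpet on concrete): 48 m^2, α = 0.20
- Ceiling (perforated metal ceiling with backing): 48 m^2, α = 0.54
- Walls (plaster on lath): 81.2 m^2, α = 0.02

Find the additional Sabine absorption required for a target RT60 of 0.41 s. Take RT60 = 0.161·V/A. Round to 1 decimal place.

Equivalent absorption area: A₁ = 48·0.20 + 48·0.54 + 81.2·0.02 = 37.144 m^2.
Target A₂ = 0.161·139.2/0.41 = 54.661 sabins (V = 139.2 m³).
Shortfall: 54.661 − 37.144 = 17.5 sabins.

17.5 sabins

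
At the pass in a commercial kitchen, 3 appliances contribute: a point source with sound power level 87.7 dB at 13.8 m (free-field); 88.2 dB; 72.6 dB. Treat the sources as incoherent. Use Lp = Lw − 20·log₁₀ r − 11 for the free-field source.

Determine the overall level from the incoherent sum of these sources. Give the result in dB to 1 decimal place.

Source at 13.8 m: Lp = 87.7 − 20·log₁₀(13.8) − 11 = 53.9 dB.
Sum in the linear (power) domain: Σ 10^(Lᵢ/10) = 10^(53.9/10) + 10^(88.2/10) + 10^(72.6/10) = 6.791e+08.
L_total = 10·log₁₀(6.791e+08) = 88.3 dB.

88.3 dB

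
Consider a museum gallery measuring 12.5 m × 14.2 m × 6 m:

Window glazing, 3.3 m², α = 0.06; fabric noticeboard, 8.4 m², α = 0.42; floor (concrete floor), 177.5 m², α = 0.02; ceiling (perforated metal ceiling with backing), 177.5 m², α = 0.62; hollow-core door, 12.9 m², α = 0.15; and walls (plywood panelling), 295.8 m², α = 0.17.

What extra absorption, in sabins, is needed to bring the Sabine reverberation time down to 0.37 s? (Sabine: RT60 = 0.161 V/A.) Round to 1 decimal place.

Total absorption A₁ = 3.3·0.06 + 8.4·0.42 + 177.5·0.02 + 177.5·0.62 + 12.9·0.15 + 295.8·0.17
  = 0.198 + 3.528 + 3.550 + 110.050 + 1.935 + 50.286 = 169.547 m² sabins.
Target A₂ = 0.161·1065/0.37 = 463.419 sabins (V = 1065 m³).
Shortfall: 463.419 − 169.547 = 293.9 sabins.

293.9 sabins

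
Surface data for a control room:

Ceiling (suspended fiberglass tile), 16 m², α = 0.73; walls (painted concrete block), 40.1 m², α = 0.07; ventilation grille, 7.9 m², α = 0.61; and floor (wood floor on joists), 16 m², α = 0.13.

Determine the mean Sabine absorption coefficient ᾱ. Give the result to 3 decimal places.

Total surface area S = 80.0 m².
Weighted sum Σ Sα = 21.386.
ᾱ = 21.386 / 80.0 = 0.267.

0.267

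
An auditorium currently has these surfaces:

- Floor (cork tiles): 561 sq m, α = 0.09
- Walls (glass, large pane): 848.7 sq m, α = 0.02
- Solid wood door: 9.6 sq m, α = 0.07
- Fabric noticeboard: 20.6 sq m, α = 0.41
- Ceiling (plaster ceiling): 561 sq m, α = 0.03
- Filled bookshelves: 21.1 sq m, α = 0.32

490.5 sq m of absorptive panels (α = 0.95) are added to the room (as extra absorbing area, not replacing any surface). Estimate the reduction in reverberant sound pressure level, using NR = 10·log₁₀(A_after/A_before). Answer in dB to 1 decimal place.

7.5 dB

Summing Sᵢαᵢ: 50.490 + 16.974 + 0.672 + 8.446 + 16.830 + 6.752 → A_before = 100.164 sabins.
Treatment contributes 490.5·0.95 = 465.975 sabins.
A_after = 100.164 + 465.975 = 566.139 sabins.
Reduction = 10 log₁₀(A_after/A_before) = 10 log₁₀(5.6521) = 7.5 dB.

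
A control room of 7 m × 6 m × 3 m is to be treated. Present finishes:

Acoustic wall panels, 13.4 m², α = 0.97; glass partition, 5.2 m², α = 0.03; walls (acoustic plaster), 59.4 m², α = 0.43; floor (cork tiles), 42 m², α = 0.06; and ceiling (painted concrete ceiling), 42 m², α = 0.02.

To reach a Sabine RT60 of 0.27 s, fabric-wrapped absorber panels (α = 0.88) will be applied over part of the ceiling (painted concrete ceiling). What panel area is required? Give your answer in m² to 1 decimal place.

A₁ = Σ Sᵢαᵢ = 13.4×0.97 + 5.2×0.03 + 59.4×0.43 + 42×0.06 + 42×0.02 = 42.056 sabins.
Required A₂ = 0.161·126/0.27 = 75.133 sabins.
ΔA needed = 75.133 − 42.056 = 33.077 sabins.
Each m² of panel replacing the ceiling (painted concrete ceiling) adds (0.88 − 0.02) = 0.86 sabins.
Area = ΔA/Δα = 33.077/0.86 = 38.5 m².

38.5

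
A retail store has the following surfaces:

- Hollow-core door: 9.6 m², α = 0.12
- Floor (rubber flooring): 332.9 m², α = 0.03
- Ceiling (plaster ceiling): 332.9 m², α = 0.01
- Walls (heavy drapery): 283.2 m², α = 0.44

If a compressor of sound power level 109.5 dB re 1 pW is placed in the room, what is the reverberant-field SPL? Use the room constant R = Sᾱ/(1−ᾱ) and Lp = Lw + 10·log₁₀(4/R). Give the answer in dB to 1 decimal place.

Σ(Sᵢαᵢ) = 9.6·0.12 + 332.9·0.03 + 332.9·0.01 + 283.2·0.44 = 139.076; total area S = 958.6 m².
ᾱ = 0.1451, so room constant R = A/(1−ᾱ) = 162.681 m².
Lp = Lw + 10 log₁₀(4/R) = 109.5 -16.09 = 93.4 dB.

93.4 dB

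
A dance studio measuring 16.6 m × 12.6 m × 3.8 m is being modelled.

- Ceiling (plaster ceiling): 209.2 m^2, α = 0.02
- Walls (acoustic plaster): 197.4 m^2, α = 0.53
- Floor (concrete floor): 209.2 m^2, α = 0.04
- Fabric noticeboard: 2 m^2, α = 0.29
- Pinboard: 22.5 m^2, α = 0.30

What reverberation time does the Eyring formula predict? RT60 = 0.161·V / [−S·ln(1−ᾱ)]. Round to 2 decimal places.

Total surface area S = 209.2 + 197.4 + 209.2 + 2 + 22.5 = 640.3 m^2.
Absorption A = 209.2·0.02 + 197.4·0.53 + 209.2·0.04 + 2·0.29 + 22.5·0.30 = 124.504 sabins.
ᾱ = 124.504 / 640.3 = 0.1944.
−S·ln(1−ᾱ) = −640.3 × ln(1 − 0.1944) = 138.412.
V = 16.6 × 12.6 × 3.8 = 794.808 m³.
T = 0.161·V/[−S·ln(1−ᾱ)] = 0.161·794.808/138.412 = 0.92 s.

0.92 s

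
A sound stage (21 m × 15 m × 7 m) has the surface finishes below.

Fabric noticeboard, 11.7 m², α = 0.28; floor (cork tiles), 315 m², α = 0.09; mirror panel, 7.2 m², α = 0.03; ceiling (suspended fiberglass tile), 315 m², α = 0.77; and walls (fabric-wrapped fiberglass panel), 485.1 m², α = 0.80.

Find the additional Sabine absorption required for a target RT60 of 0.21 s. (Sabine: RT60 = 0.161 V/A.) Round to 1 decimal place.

1028.0 sabins

Total absorption A₁ = 11.7*0.28 + 315*0.09 + 7.2*0.03 + 315*0.77 + 485.1*0.80
  = 3.276 + 28.350 + 0.216 + 242.550 + 388.080 = 662.472 m² sabins.
V = 2205 m³. Required absorption A₂ = 0.161 × 2205 / 0.21 = 1690.500 sabins.
Shortfall: 1690.500 − 662.472 = 1028.0 sabins.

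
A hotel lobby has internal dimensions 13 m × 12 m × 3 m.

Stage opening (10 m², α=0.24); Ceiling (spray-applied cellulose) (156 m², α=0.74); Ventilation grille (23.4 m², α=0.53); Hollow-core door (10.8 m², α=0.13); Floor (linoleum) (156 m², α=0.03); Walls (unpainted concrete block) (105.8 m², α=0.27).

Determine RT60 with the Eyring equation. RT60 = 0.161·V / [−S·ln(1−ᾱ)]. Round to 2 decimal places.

Total surface area S = 10 + 156 + 23.4 + 10.8 + 156 + 105.8 = 462.0 m².
Σ(Sᵢαᵢ) = 10×0.24 + 156×0.74 + 23.4×0.53 + 10.8×0.13 + 156×0.03 + 105.8×0.27 = 164.892.
Mean coefficient ᾱ = A/S = 0.3569.
−S·ln(1−ᾱ) = −462.0 × ln(1 − 0.3569) = 203.952.
V = 13 × 12 × 3 = 468 m³.
RT60 = 0.161 × 468 / 203.952 = 0.37 s.

0.37 seconds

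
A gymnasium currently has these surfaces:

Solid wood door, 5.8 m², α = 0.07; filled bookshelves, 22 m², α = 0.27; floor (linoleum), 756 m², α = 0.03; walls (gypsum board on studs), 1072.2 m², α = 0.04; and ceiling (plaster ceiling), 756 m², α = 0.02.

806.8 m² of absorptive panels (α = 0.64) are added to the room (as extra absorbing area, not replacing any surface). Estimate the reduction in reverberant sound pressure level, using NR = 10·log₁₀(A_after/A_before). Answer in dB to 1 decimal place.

8.4 dB

Total absorption A_before = 5.8·0.07 + 22·0.27 + 756·0.03 + 1072.2·0.04 + 756·0.02
  = 0.406 + 5.940 + 22.680 + 42.888 + 15.120 = 87.034 m² sabins.
Treatment contributes 806.8·0.64 = 516.352 sabins.
A_after = 87.034 + 516.352 = 603.386 sabins.
Reduction = 10 log₁₀(A_after/A_before) = 10 log₁₀(6.9328) = 8.4 dB.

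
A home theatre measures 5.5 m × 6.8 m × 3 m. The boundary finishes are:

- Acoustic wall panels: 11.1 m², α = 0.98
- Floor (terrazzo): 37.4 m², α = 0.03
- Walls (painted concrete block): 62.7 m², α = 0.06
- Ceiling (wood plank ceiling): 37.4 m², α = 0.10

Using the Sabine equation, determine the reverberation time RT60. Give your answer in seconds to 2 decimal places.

Summing Sᵢαᵢ: 10.878 + 1.122 + 3.762 + 3.740 → A = 19.502 sabins.
V = 5.5·6.8·3 = 112.2 m³.
RT60 = 0.161 · V / A = 0.161 × 112.2 / 19.502 = 0.93 s.

0.93 sec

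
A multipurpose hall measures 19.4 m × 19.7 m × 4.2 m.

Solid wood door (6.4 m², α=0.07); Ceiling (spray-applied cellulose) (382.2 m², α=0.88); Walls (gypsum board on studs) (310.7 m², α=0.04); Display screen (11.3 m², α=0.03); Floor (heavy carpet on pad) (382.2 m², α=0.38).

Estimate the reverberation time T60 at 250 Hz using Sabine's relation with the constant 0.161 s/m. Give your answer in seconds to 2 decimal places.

A = Σ Sᵢαᵢ = 6.4*0.07 + 382.2*0.88 + 310.7*0.04 + 11.3*0.03 + 382.2*0.38 = 494.787 sabins.
Volume V = 19.4 × 19.7 × 4.2 = 1605.156 m³.
T = 0.161 V/A = 0.161·1605.156/494.787 = 0.52 s.

0.52 s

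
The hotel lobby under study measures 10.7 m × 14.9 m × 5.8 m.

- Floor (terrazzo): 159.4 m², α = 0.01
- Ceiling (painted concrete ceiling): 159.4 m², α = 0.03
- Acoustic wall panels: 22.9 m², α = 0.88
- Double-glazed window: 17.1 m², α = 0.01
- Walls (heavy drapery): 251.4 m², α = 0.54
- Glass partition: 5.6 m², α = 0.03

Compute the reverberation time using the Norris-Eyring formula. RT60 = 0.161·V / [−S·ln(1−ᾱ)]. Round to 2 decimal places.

Total surface area S = 159.4 + 159.4 + 22.9 + 17.1 + 251.4 + 5.6 = 615.8 m².
Σ(Sᵢαᵢ) = 159.4·0.01 + 159.4·0.03 + 22.9·0.88 + 17.1·0.01 + 251.4·0.54 + 5.6·0.03 = 162.623.
ᾱ = 162.623 / 615.8 = 0.2641.
Eyring denominator: −S ln(1−ᾱ) = 188.842.
V = 10.7 × 14.9 × 5.8 = 924.694 m³.
RT60 = 0.161 × 924.694 / 188.842 = 0.79 s.

0.79 sec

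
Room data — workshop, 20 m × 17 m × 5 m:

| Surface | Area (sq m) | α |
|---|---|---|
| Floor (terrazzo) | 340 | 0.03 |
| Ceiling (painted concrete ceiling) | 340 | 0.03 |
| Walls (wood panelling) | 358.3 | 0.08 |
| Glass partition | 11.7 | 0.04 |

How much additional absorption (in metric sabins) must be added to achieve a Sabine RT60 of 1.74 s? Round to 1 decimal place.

Total absorption A₁ = 340*0.03 + 340*0.03 + 358.3*0.08 + 11.7*0.04
  = 10.200 + 10.200 + 28.664 + 0.468 = 49.532 sq m sabins.
V = 1700 m³. Required absorption A₂ = 0.161 × 1700 / 1.74 = 157.299 sabins.
Additional absorption ΔA = 157.299 − 49.532 = 107.8 sabins.

107.8 sabins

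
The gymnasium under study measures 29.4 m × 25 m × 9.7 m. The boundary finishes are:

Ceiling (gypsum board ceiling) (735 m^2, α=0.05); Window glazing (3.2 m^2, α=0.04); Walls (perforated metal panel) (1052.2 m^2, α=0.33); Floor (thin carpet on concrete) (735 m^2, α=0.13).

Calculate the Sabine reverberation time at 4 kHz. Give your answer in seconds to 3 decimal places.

A = Σ Sᵢαᵢ = 735×0.05 + 3.2×0.04 + 1052.2×0.33 + 735×0.13 = 479.654 sabins.
V = 29.4·25·9.7 = 7129.5 m³.
T = 0.161 V/A = 0.161·7129.5/479.654 = 2.393 s.

2.393 s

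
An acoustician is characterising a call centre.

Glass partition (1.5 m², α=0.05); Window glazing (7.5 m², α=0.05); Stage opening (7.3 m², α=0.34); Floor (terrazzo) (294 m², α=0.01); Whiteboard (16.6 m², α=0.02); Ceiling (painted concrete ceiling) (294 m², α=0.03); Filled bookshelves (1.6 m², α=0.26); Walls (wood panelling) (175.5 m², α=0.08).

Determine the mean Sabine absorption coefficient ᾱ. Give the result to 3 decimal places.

Total surface area S = 798.0 m².
A = 1.5*0.05 + 7.5*0.05 + 7.3*0.34 + 294*0.01 + 16.6*0.02 + 294*0.03 + 1.6*0.26 + 175.5*0.08 = 29.480 sabins.
ᾱ = 29.480 / 798.0 = 0.037.

0.037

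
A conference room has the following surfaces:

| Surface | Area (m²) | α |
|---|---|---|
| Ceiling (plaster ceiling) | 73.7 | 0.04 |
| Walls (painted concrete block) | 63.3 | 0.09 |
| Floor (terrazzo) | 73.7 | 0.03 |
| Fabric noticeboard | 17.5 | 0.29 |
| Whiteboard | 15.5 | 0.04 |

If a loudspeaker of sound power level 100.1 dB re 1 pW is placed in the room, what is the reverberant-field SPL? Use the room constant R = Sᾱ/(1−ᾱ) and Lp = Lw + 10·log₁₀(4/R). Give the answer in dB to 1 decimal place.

93.6 dB

Σ(Sᵢαᵢ) = 73.7×0.04 + 63.3×0.09 + 73.7×0.03 + 17.5×0.29 + 15.5×0.04 = 16.551; total area S = 243.7 m².
ᾱ = 0.0679, so room constant R = A/(1−ᾱ) = 17.757 m².
Lp = 100.1 + 10·log₁₀(4/17.757) = 100.1 + (-6.47) = 93.6 dB.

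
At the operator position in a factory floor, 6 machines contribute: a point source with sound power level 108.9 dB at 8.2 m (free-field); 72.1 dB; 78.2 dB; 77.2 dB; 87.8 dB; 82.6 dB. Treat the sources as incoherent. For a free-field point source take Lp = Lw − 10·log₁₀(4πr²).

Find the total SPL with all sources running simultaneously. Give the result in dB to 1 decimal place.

90.0 dB

Source at 8.2 m: Lp = 108.9 − 10·log₁₀(4π·8.2²) = 108.9 − 10·log₁₀(844.963) = 79.6 dB.
Sum in the linear (power) domain: Σ 10^(Lᵢ/10) = 10^(79.6/10) + 10^(72.1/10) + 10^(78.2/10) + 10^(77.2/10) + 10^(87.8/10) + 10^(82.6/10) = 1.01e+09.
L_total = 10·log₁₀(1.01e+09) = 90.0 dB.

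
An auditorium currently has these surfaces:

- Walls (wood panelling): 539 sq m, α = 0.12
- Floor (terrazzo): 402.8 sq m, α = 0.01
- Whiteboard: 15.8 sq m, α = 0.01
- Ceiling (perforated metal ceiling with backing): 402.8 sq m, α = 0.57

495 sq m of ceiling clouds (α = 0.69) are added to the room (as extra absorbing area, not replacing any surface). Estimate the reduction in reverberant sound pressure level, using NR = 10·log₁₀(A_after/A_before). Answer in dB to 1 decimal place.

Equivalent absorption area: A_before = 539×0.12 + 402.8×0.01 + 15.8×0.01 + 402.8×0.57 = 298.462 sq m.
Treatment contributes 495·0.69 = 341.550 sabins.
A_after = 298.462 + 341.550 = 640.012 sabins.
Reduction = 10 log₁₀(A_after/A_before) = 10 log₁₀(2.1444) = 3.3 dB.

3.3 dB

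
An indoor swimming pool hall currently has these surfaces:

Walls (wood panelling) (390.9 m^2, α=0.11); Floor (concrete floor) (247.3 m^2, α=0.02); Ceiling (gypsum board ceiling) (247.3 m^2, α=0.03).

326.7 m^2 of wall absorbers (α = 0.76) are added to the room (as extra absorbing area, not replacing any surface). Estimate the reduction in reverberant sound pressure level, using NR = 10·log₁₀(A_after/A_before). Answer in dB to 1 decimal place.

Summing Sᵢαᵢ: 42.999 + 4.946 + 7.419 → A_before = 55.364 sabins.
Added absorption = 326.7 × 0.76 = 248.292 sabins.
New total A_after = 303.656 sabins.
Reduction = 10 log₁₀(A_after/A_before) = 10 log₁₀(5.4847) = 7.4 dB.

7.4 dB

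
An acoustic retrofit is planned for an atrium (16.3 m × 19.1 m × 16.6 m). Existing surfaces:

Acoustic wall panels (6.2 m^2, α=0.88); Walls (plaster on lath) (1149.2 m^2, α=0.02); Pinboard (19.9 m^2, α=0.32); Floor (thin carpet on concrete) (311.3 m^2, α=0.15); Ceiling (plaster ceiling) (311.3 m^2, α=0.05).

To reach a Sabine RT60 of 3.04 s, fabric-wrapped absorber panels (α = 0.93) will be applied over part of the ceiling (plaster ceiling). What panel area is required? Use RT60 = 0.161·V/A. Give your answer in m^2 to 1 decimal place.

Summing Sᵢαᵢ: 5.456 + 22.984 + 6.368 + 46.695 + 15.565 → A₁ = 97.068 sabins.
Required A₂ = 0.161·5168.078/3.04 = 273.704 sabins.
Absorption to add: 273.704 − 97.068 = 176.636 sabins.
Net gain per m^2: Δα = 0.93 − 0.05 = 0.88.
Panel area = 176.636 / 0.88 = 200.7 m^2.

200.7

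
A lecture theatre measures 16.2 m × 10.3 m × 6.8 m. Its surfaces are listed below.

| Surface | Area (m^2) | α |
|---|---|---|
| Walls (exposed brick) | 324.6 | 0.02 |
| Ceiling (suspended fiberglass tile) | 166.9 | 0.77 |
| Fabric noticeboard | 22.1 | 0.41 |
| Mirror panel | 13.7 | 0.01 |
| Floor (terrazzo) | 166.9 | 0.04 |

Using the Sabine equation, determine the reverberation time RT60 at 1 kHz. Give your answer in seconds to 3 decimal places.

1.211 s

A = Σ Sᵢαᵢ = 324.6·0.02 + 166.9·0.77 + 22.1·0.41 + 13.7·0.01 + 166.9·0.04 = 150.879 sabins.
Volume V = 16.2 × 10.3 × 6.8 = 1134.648 m³.
RT60 = 0.161 · V / A = 0.161 × 1134.648 / 150.879 = 1.211 s.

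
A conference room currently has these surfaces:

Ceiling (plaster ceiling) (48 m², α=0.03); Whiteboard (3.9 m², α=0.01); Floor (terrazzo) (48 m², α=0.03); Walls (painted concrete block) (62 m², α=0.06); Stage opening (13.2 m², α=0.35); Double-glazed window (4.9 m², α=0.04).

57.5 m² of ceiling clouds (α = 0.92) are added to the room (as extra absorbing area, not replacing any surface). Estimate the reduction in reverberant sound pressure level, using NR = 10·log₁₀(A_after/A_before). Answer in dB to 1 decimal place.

7.5 dB

Total absorption A_before = 48·0.03 + 3.9·0.01 + 48·0.03 + 62·0.06 + 13.2·0.35 + 4.9·0.04
  = 1.440 + 0.039 + 1.440 + 3.720 + 4.620 + 0.196 = 11.455 m² sabins.
Treatment contributes 57.5·0.92 = 52.900 sabins.
New total A_after = 64.355 sabins.
NR = 10·log₁₀(64.355/11.455) = 7.5 dB.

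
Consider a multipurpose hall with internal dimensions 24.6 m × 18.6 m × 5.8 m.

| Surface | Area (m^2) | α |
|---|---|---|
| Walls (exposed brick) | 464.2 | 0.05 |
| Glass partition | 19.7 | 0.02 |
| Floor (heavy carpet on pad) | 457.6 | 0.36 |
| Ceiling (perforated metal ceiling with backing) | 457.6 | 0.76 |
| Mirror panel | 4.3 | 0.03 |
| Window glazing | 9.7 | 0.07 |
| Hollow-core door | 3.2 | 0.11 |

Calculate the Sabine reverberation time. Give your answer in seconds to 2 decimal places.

Summing Sᵢαᵢ: 23.210 + 0.394 + 164.736 + 347.776 + 0.129 + 0.679 + 0.352 → A = 537.276 sabins.
Volume V = 24.6 × 18.6 × 5.8 = 2653.848 m³.
RT60 = 0.161 · V / A = 0.161 × 2653.848 / 537.276 = 0.80 s.

0.80 s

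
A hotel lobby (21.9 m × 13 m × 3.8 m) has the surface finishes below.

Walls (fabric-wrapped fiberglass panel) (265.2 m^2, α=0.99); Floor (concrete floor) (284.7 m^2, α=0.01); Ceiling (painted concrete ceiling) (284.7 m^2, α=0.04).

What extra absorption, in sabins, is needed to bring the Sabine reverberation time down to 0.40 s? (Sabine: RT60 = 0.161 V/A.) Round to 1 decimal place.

158.7 sabins

Equivalent absorption area: A₁ = 265.2*0.99 + 284.7*0.01 + 284.7*0.04 = 276.783 m^2.
For T = 0.40 s, need A₂ = 0.161·V/T = 0.161·1081.86/0.40 = 435.449 sabins.
Additional absorption ΔA = 435.449 − 276.783 = 158.7 sabins.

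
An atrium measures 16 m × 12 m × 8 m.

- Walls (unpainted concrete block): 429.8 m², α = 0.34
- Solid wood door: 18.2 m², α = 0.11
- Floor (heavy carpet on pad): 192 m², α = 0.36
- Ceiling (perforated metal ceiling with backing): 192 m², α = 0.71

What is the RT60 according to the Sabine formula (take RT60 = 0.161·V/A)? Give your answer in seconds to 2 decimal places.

0.70 seconds

Equivalent absorption area: A = 429.8×0.34 + 18.2×0.11 + 192×0.36 + 192×0.71 = 353.574 m².
Room volume: 1536 m³.
Sabine: RT60 = 0.161 × 1536 / 353.574 = 0.70 s.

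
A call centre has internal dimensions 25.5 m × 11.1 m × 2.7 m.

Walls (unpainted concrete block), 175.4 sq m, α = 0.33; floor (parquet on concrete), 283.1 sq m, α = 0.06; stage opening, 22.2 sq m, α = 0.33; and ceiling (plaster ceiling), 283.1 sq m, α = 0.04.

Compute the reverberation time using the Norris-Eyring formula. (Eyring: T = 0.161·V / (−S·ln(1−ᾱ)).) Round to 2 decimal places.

Total surface area S = 175.4 + 283.1 + 22.2 + 283.1 = 763.8 sq m.
Σ(Sᵢαᵢ) = 175.4×0.33 + 283.1×0.06 + 22.2×0.33 + 283.1×0.04 = 93.518.
ᾱ = 93.518 / 763.8 = 0.1224.
Eyring denominator: −S ln(1−ᾱ) = 99.725.
V = 25.5 × 11.1 × 2.7 = 764.235 m³.
T = 0.161·V/[−S·ln(1−ᾱ)] = 0.161·764.235/99.725 = 1.23 s.

1.23 sec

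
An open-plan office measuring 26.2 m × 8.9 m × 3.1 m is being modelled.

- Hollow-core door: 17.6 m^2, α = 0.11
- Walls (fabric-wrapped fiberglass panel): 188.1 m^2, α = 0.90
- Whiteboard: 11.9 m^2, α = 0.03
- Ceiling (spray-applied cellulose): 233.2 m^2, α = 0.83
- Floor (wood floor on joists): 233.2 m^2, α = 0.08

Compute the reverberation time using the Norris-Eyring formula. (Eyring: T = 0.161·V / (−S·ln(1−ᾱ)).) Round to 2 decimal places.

S = Σ Sᵢ = 684.0 m^2.
Absorption A = 17.6×0.11 + 188.1×0.90 + 11.9×0.03 + 233.2×0.83 + 233.2×0.08 = 383.795 sabins.
Mean coefficient ᾱ = A/S = 0.5611.
−S·ln(1−ᾱ) = −684.0 × ln(1 − 0.5611) = 563.263.
V = 26.2 × 8.9 × 3.1 = 722.858 m³.
RT60 = 0.161 × 722.858 / 563.263 = 0.21 s.

0.21 s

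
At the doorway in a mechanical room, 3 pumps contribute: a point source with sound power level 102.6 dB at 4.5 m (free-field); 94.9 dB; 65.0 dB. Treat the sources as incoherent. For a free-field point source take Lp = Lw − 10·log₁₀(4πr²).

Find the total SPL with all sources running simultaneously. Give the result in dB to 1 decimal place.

Source at 4.5 m: Lp = 102.6 − 10·log₁₀(4π·4.5²) = 102.6 − 10·log₁₀(254.469) = 78.5 dB.
Sum in the linear (power) domain: Σ 10^(Lᵢ/10) = 10^(78.5/10) + 10^(94.9/10) + 10^(65.0/10) = 3.164e+09.
Combined level = 10 log₁₀(3.164e+09) = 95.0 dB.

95.0 dB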